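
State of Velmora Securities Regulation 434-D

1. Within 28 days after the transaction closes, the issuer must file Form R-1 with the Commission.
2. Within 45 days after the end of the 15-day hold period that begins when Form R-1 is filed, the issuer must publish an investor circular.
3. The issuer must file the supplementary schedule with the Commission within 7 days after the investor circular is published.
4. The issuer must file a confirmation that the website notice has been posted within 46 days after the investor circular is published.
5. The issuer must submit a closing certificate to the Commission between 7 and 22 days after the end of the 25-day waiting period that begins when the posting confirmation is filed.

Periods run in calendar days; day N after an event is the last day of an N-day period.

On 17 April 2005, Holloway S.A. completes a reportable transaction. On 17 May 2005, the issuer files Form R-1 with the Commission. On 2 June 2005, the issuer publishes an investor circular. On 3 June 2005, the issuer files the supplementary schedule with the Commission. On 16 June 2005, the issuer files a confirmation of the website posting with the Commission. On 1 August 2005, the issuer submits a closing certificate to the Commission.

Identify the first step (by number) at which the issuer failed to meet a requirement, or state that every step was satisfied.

Step 1

Step 1: 28 days after 17 April 2005 (when the transaction closes) is 15 May 2005; done 17 May 2005 — 2 days late.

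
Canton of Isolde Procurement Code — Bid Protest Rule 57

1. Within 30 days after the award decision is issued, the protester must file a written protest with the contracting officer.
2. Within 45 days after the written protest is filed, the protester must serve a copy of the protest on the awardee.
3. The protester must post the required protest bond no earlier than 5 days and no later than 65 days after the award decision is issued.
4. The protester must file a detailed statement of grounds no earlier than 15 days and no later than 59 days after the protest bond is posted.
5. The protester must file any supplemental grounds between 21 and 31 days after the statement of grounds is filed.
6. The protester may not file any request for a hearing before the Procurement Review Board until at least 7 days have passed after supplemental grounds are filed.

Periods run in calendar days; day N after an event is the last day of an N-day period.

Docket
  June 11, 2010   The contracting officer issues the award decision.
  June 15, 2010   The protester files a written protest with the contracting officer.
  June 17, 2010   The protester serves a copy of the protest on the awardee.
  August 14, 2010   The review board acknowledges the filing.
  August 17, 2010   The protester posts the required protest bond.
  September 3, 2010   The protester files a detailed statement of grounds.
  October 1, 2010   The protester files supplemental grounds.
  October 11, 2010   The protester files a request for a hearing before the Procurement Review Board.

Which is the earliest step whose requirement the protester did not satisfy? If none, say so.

Step 3

(1) due by June 11, 2010 + 30 days = July 11, 2010; completed June 15, 2010, before the deadline.
(2) due by June 15, 2010 + 45 days = July 30, 2010; completed June 17, 2010, before the deadline.
(3) the permitted window runs from June 11, 2010 + 5 = June 16, 2010 to June 11, 2010 + 65 = August 15, 2010; done August 17, 2010 — 2 days after the window closed.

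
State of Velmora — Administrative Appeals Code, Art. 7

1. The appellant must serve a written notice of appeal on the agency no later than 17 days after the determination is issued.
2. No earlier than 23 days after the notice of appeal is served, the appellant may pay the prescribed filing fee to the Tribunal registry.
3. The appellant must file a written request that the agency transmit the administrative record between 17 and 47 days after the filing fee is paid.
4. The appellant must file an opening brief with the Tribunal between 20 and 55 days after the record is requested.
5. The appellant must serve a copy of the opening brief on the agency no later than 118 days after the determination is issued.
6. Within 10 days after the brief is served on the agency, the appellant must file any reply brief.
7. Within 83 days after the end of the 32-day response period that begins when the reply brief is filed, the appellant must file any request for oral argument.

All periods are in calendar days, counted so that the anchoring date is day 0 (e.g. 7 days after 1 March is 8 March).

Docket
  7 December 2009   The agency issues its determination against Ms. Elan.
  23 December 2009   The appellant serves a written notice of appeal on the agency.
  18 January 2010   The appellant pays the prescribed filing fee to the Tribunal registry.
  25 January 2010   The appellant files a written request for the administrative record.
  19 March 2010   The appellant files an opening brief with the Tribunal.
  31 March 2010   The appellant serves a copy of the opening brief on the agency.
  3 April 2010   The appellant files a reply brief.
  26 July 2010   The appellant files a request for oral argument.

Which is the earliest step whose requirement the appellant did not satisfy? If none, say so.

Step 1 — counting 17 days from 7 December 2009 (when the determination is issued) gives a deadline of 24 December 2009; completed 23 December 2009, before the deadline.
Step 2 — must wait 23 days from 23 December 2009 (when the notice of appeal is served), so not before 15 January 2010; done 18 January 2010, after the minimum wait.
Step 3 — 17 and 47 days from 18 January 2010 (when the filing fee is paid) are 4 February 2010 and 6 March 2010 respectively; done 25 January 2010 — 10 days before the window opened.
No need to go further; step 3 was not satisfied.

Step 3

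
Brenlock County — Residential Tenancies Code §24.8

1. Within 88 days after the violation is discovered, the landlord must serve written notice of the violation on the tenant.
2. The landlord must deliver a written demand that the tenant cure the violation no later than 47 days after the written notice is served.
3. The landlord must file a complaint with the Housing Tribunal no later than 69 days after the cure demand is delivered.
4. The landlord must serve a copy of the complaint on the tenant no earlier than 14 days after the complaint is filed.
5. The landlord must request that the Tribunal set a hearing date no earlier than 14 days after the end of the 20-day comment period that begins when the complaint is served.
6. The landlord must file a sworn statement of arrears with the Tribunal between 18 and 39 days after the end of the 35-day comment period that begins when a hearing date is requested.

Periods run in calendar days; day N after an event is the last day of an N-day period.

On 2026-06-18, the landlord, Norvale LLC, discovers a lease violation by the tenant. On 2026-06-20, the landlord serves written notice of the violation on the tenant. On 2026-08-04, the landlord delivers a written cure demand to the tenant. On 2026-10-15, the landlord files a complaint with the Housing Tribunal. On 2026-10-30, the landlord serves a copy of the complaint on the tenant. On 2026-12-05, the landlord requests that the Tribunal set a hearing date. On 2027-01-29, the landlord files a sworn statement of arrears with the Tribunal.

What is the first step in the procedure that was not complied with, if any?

Step 3

(1) due by 2026-06-18 + 88 days = 2026-09-14; completed 2026-06-20, before the deadline.
(2) due by 2026-06-20 + 47 days = 2026-08-06; completed 2026-08-04, before the deadline.
(3) due by 2026-08-04 + 69 days = 2026-10-12; 2026-10-15 misses that deadline by 3 days.
The analysis stops there.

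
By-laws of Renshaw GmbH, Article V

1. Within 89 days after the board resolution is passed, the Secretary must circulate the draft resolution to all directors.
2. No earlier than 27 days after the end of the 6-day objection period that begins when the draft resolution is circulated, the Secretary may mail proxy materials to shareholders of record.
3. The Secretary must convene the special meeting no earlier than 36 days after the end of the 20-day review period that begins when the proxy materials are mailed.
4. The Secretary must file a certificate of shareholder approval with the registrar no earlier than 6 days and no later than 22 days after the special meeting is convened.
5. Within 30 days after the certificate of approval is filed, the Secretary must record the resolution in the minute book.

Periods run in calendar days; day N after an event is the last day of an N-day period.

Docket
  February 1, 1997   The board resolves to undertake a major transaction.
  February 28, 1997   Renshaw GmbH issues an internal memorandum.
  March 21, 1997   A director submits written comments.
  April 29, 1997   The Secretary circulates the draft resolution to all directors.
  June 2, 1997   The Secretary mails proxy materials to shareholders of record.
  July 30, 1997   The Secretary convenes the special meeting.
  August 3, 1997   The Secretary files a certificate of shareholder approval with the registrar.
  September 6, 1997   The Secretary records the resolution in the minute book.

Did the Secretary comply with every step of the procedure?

(1) due by February 1, 1997 + 89 days = May 1, 1997; completed April 29, 1997, before the deadline.
(2) permitted from May 5, 1997 + 27 days = June 1, 1997 onward; done June 2, 1997 — permitted.
(3) permitted from June 22, 1997 + 36 days = July 28, 1997 onward; done July 30, 1997 — permitted.
(4) the permitted window runs from July 30, 1997 + 6 = August 5, 1997 to July 30, 1997 + 22 = August 21, 1997; August 3, 1997 is 2 days too early.
The procedure was therefore not followed at step 4.

No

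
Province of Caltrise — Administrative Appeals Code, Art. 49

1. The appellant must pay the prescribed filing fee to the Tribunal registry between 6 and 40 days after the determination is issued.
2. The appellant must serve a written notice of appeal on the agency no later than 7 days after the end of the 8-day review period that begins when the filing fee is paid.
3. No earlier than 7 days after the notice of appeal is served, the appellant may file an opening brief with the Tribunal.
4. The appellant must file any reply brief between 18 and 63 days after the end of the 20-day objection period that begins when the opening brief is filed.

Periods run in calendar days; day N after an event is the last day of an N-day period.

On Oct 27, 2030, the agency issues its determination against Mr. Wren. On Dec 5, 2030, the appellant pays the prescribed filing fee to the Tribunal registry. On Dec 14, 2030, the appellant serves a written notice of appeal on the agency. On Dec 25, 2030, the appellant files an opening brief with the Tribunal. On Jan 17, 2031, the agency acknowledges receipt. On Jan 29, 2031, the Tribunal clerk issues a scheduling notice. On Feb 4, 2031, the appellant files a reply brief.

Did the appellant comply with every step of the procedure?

Step 1: the window is 6–40 days after Oct 27, 2030 (when the determination is issued), so Nov 2, 2030 through Dec 6, 2030; done Dec 5, 2030 — within the window.
Step 2: 7 days after Dec 13, 2030 (end of the 8-day review period, which began when the filing fee is paid on Dec 5, 2030) is Dec 20, 2030; done Dec 14, 2030 — timely.
Step 3: the earliest permitted date is 7 days after Dec 14, 2030 (when the notice of appeal is served), i.e. Dec 21, 2030; Dec 25, 2030 is on or after that date.
Step 4: the window is 18–63 days after Jan 14, 2031 (end of the 20-day objection period, which began when the opening brief is filed on Dec 25, 2030), so Feb 1, 2031 through Mar 18, 2031; done Feb 4, 2031 — within the window.

Yes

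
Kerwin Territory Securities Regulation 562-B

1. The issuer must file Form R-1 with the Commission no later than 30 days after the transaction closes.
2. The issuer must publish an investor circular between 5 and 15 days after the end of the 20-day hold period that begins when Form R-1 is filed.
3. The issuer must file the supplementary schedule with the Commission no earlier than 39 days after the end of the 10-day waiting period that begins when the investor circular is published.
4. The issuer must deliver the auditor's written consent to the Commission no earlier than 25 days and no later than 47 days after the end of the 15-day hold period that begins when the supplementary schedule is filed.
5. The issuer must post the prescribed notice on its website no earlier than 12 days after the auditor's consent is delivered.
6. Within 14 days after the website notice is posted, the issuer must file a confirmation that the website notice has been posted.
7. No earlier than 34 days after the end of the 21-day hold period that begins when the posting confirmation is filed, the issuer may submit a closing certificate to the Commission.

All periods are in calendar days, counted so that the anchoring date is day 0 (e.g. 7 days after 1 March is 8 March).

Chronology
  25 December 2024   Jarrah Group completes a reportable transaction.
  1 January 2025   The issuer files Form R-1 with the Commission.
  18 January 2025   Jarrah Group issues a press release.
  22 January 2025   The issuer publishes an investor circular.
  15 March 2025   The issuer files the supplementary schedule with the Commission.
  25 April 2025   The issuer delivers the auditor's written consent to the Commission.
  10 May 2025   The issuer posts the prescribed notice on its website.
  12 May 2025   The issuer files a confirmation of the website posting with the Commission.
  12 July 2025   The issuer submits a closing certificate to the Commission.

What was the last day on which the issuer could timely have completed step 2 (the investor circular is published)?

Form R-1 is filed on 1 January 2025; the 20-day hold period therefore ends 21 January 2025, and step 2 runs from that date. The window is 5–15 days after 21 January 2025; it closes on 5 February 2025.

5 February 2025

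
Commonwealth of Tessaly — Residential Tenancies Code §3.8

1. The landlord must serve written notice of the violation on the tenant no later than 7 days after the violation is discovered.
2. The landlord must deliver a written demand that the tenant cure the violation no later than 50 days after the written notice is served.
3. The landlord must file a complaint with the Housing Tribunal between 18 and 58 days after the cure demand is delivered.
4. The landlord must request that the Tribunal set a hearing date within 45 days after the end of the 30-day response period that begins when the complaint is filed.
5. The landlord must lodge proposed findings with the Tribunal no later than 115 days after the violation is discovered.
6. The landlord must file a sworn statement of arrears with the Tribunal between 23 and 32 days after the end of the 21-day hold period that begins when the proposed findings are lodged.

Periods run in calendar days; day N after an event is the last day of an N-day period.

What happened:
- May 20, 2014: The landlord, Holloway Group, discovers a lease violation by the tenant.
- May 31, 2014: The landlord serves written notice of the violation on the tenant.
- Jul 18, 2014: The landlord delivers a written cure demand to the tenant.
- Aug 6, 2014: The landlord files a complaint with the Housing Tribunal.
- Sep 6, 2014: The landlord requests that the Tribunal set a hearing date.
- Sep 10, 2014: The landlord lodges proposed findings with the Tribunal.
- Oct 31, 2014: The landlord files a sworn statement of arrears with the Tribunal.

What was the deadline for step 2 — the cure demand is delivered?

Step 2 runs from May 31, 2014, when the written notice is served. 50 days after May 31, 2014 is Jul 20, 2014.

Jul 20, 2014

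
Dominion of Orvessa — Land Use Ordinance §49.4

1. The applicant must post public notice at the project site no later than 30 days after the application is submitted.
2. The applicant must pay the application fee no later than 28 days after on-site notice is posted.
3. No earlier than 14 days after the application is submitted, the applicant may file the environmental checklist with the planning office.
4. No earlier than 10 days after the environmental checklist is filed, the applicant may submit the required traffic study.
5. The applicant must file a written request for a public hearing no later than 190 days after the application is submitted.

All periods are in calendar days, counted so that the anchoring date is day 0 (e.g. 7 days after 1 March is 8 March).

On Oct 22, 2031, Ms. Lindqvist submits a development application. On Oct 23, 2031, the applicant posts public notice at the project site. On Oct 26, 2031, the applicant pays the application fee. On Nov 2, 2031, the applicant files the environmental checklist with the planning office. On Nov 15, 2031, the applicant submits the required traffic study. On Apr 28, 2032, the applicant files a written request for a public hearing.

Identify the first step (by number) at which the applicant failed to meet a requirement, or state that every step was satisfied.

Step 3

(1) due by Oct 22, 2031 + 30 days = Nov 21, 2031; completed Oct 23, 2031, before the deadline.
(2) due by Oct 23, 2031 + 28 days = Nov 20, 2031; completed Oct 26, 2031, before the deadline.
(3) permitted from Oct 22, 2031 + 14 days = Nov 5, 2031 onward; Nov 2, 2031 is 3 days before the earliest permitted date.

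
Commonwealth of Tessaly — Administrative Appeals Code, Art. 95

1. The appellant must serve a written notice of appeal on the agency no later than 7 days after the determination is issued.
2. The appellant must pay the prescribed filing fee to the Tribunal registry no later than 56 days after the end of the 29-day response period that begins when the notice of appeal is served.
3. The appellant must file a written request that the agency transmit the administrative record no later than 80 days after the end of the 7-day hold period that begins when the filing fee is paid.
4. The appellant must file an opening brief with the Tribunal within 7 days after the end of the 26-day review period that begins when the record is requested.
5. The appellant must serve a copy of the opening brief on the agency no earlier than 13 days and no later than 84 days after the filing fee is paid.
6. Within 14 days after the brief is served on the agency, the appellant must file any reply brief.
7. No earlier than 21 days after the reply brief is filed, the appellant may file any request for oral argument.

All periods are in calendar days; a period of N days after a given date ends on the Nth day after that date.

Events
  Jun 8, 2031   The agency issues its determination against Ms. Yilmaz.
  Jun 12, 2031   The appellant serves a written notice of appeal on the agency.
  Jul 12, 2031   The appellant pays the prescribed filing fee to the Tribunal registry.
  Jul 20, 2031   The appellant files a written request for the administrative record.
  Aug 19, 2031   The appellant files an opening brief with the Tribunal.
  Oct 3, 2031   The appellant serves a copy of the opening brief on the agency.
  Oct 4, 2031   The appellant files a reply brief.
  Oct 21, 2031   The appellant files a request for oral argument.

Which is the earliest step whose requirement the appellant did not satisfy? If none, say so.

Step 7

(1) due by Jun 8, 2031 + 7 days = Jun 15, 2031; Jun 12, 2031 is within that limit.
(2) due by Jul 11, 2031 + 56 days = Sep 5, 2031; Jul 12, 2031 is within that limit.
(3) due by Jul 19, 2031 + 80 days = Oct 7, 2031; Jul 20, 2031 is within that limit.
(4) due by Aug 15, 2031 + 7 days = Aug 22, 2031; done Aug 19, 2031 — timely.
(5) the permitted window runs from Jul 12, 2031 + 13 = Jul 25, 2031 to Jul 12, 2031 + 84 = Oct 4, 2031; done Oct 3, 2031, which is between those dates.
(6) due by Oct 3, 2031 + 14 days = Oct 17, 2031; completed Oct 4, 2031, before the deadline.
(7) permitted from Oct 4, 2031 + 21 days = Oct 25, 2031 onward; done Oct 21, 2031 — 4 days too early.
The procedure was therefore not followed at step 7.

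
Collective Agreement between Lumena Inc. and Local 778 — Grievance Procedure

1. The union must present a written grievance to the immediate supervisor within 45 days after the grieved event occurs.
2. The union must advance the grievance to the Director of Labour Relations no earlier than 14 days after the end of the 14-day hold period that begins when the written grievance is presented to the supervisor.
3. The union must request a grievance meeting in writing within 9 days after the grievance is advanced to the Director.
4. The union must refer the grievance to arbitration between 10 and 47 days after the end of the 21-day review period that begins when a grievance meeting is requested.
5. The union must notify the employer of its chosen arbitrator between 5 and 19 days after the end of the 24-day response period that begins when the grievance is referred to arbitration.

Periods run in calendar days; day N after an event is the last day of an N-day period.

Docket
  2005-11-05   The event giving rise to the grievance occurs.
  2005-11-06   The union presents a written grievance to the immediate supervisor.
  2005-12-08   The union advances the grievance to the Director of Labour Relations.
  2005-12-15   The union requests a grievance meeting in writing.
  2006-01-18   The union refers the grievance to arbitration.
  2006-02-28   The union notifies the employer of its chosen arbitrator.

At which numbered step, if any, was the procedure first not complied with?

Step 1 — counting 45 days from 2005-11-05 (when the grieved event occurs) gives a deadline of 2005-12-20; completed 2005-11-06, before the deadline.
Step 2 — must wait 14 days from 2005-11-20 (end of the 14-day hold period, which began when the written grievance is presented to the supervisor on 2005-11-06), so not before 2005-12-04; done 2005-12-08 — permitted.
Step 3 — counting 9 days from 2005-12-08 (when the grievance is advanced to the Director) gives a deadline of 2005-12-17; done 2005-12-15 — timely.
Step 4 — 10 and 47 days from 2006-01-05 (end of the 21-day review period, which began when a grievance meeting is requested on 2005-12-15) are 2006-01-15 and 2006-02-21 respectively; done 2006-01-18, which is between those dates.
Step 5 — 5 and 19 days from 2006-02-11 (end of the 24-day response period, which began when the grievance is referred to arbitration on 2006-01-18) are 2006-02-16 and 2006-03-02 respectively; 2006-02-28 falls inside that range.

None — every step was satisfied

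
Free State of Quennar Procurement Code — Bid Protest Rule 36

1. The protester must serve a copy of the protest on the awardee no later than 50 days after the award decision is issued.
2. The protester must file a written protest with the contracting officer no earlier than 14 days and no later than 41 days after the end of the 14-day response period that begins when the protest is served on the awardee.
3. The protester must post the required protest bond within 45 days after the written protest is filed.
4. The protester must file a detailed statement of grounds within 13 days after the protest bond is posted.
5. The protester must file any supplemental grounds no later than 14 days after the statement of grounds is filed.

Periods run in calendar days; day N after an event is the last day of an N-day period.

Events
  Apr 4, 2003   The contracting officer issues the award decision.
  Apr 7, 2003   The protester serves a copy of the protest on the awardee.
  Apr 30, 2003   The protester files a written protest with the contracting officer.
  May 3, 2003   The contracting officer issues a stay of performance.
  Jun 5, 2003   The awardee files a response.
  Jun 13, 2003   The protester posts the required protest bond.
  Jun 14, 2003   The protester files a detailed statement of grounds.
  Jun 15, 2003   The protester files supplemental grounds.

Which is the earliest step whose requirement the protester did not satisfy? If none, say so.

Step 1: 50 days after Apr 4, 2003 (when the award decision is issued) is May 24, 2003; Apr 7, 2003 is within that limit.
Step 2: the window is 14–41 days after Apr 21, 2003 (end of the 14-day response period, which began when the protest is served on the awardee on Apr 7, 2003), so May 5, 2003 through Jun 1, 2003; Apr 30, 2003 is 5 days too early.
That is the first point of non-compliance.

Step 2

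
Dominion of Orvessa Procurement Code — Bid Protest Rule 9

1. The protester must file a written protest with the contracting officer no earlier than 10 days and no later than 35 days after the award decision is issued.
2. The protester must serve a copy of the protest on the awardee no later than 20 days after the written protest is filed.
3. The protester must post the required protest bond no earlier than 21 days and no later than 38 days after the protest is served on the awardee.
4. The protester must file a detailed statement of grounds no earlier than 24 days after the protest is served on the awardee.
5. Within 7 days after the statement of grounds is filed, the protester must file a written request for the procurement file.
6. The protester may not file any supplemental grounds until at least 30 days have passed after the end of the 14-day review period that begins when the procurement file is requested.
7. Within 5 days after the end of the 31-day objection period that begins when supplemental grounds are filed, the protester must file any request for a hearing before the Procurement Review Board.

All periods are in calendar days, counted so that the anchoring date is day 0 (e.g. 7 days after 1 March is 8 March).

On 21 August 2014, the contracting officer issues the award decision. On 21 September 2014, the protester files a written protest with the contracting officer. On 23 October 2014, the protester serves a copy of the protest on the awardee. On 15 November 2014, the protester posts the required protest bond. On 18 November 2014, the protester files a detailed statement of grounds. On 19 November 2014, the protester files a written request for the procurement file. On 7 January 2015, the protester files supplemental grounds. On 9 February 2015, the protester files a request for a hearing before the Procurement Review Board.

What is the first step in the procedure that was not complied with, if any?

(1) the permitted window runs from 21 August 2014 + 10 = 31 August 2014 to 21 August 2014 + 35 = 25 September 2014; done 21 September 2014, which is between those dates.
(2) due by 21 September 2014 + 20 days = 11 October 2014; 23 October 2014 misses that deadline by 12 days.

Step 2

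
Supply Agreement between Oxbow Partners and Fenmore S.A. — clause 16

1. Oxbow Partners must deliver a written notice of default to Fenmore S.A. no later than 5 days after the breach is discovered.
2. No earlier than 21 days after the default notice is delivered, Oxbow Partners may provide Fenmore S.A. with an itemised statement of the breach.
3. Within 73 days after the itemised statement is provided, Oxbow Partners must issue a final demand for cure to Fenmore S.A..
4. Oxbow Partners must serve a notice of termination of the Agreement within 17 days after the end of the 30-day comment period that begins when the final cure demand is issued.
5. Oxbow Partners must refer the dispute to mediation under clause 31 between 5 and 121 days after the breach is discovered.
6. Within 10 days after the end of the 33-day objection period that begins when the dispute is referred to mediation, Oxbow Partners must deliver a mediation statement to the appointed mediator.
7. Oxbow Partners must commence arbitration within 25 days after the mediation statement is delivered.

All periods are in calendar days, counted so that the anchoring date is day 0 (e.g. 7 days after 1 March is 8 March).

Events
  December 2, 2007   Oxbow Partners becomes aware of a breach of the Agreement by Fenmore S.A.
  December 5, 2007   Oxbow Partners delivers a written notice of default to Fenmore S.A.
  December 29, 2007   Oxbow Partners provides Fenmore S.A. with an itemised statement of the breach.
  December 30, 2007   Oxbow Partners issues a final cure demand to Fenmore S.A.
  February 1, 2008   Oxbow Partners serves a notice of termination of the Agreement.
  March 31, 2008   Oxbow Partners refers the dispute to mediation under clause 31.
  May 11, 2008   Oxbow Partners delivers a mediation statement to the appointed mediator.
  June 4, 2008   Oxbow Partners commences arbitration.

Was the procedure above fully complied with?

Step 1 — counting 5 days from December 2, 2007 (when the breach is discovered) gives a deadline of December 7, 2007; December 5, 2007 is within that limit.
Step 2 — must wait 21 days from December 5, 2007 (when the default notice is delivered), so not before December 26, 2007; done December 29, 2007, after the minimum wait.
Step 3 — counting 73 days from December 29, 2007 (when the itemised statement is provided) gives a deadline of March 11, 2008; done December 30, 2007 — timely.
Step 4 — counting 17 days from January 29, 2008 (end of the 30-day comment period, which began when the final cure demand is issued on December 30, 2007) gives a deadline of February 15, 2008; February 1, 2008 is within that limit.
Step 5 — 5 and 121 days from December 2, 2007 (when the breach is discovered) are December 7, 2007 and April 1, 2008 respectively; March 31, 2008 falls inside that range.
Step 6 — counting 10 days from May 3, 2008 (end of the 33-day objection period, which began when the dispute is referred to mediation on March 31, 2008) gives a deadline of May 13, 2008; done May 11, 2008 — timely.
Step 7 — counting 25 days from May 11, 2008 (when the mediation statement is delivered) gives a deadline of June 5, 2008; completed June 4, 2008, before the deadline.

Yes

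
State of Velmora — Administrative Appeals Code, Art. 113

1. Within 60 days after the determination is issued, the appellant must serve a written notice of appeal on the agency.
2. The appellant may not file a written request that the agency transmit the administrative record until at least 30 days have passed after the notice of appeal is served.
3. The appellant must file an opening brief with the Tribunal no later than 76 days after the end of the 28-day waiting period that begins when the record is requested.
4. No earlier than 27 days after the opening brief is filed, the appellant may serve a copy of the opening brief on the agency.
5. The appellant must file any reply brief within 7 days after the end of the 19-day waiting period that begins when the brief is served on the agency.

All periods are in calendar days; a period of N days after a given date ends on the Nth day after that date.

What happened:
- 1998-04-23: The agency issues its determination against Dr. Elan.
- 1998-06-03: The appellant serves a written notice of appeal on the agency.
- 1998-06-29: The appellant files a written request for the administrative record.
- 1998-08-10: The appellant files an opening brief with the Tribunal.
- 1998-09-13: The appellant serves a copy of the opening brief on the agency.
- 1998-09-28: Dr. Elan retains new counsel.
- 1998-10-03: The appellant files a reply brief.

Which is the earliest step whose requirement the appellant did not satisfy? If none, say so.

Step 1 — counting 60 days from 1998-04-23 (when the determination is issued) gives a deadline of 1998-06-22; completed 1998-06-03, before the deadline.
Step 2 — must wait 30 days from 1998-06-03 (when the notice of appeal is served), so not before 1998-07-03; 1998-06-29 is 4 days before the earliest permitted date.
No need to go further; step 2 was not satisfied.

Step 2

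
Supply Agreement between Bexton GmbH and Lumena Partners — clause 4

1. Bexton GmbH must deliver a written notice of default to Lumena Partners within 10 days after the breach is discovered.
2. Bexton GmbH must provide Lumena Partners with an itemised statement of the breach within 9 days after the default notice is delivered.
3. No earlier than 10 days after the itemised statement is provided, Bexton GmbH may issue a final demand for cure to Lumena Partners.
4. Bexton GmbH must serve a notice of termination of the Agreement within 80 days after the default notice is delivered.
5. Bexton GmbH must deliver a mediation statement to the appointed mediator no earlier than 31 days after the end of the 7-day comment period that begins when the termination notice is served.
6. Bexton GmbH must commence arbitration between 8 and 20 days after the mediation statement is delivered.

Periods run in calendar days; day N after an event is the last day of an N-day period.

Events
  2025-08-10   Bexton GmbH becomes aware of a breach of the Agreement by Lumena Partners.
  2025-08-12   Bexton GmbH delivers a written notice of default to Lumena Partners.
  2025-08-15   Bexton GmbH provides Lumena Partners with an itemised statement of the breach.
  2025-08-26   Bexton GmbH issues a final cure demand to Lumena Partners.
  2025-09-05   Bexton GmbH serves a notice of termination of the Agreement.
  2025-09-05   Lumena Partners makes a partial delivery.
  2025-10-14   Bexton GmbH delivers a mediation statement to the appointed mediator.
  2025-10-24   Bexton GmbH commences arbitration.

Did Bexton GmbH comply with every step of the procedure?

Yes

(1) due by 2025-08-10 + 10 days = 2025-08-20; completed 2025-08-12, before the deadline.
(2) due by 2025-08-12 + 9 days = 2025-08-21; 2025-08-15 is within that limit.
(3) permitted from 2025-08-15 + 10 days = 2025-08-25 onward; done 2025-08-26 — permitted.
(4) due by 2025-08-12 + 80 days = 2025-10-31; 2025-09-05 is within that limit.
(5) permitted from 2025-09-12 + 31 days = 2025-10-13 onward; done 2025-10-14 — permitted.
(6) the permitted window runs from 2025-10-14 + 8 = 2025-10-22 to 2025-10-14 + 20 = 2025-11-03; done 2025-10-24, which is between those dates.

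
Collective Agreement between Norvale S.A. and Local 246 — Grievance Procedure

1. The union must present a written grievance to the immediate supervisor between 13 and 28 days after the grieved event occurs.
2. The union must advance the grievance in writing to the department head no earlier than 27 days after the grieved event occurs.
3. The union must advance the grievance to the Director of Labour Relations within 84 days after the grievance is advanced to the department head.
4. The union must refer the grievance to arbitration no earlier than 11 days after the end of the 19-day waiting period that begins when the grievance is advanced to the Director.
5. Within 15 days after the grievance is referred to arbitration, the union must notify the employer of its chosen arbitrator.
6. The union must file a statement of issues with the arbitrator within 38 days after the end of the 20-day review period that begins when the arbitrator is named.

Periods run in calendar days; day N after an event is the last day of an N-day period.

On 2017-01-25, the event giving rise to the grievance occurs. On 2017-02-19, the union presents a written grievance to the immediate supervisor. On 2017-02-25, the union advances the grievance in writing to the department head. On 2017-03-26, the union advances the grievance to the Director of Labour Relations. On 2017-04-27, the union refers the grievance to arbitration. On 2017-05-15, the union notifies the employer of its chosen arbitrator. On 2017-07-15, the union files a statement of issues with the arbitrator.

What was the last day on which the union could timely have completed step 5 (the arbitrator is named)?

Step 5 runs from 2017-04-27, when the grievance is referred to arbitration. 15 days after 2017-04-27 is 2017-05-12.

2017-05-12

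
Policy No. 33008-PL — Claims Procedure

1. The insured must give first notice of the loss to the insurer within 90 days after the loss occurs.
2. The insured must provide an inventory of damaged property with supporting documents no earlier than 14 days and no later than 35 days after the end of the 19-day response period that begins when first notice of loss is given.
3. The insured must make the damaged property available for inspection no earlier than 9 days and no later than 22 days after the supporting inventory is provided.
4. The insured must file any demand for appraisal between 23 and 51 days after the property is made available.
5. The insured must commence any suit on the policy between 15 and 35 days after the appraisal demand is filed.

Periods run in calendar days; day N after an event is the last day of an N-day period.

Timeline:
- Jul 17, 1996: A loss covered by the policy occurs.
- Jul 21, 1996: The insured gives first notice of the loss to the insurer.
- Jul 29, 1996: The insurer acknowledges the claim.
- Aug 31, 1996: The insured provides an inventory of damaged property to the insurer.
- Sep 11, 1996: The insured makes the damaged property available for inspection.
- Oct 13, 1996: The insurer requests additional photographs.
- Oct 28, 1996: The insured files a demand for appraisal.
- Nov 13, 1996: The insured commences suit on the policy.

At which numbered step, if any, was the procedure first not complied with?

None — every step was satisfied

Step 1 — counting 90 days from Jul 17, 1996 (when the loss occurs) gives a deadline of Oct 15, 1996; done Jul 21, 1996 — timely.
Step 2 — 14 and 35 days from Aug 9, 1996 (end of the 19-day response period, which began when first notice of loss is given on Jul 21, 1996) are Aug 23, 1996 and Sep 13, 1996 respectively; done Aug 31, 1996, which is between those dates.
Step 3 — 9 and 22 days from Aug 31, 1996 (when the supporting inventory is provided) are Sep 9, 1996 and Sep 22, 1996 respectively; done Sep 11, 1996 — within the window.
Step 4 — 23 and 51 days from Sep 11, 1996 (when the property is made available) are Oct 4, 1996 and Nov 1, 1996 respectively; done Oct 28, 1996, which is between those dates.
Step 5 — 15 and 35 days from Oct 28, 1996 (when the appraisal demand is filed) are Nov 12, 1996 and Dec 2, 1996 respectively; done Nov 13, 1996, which is between those dates.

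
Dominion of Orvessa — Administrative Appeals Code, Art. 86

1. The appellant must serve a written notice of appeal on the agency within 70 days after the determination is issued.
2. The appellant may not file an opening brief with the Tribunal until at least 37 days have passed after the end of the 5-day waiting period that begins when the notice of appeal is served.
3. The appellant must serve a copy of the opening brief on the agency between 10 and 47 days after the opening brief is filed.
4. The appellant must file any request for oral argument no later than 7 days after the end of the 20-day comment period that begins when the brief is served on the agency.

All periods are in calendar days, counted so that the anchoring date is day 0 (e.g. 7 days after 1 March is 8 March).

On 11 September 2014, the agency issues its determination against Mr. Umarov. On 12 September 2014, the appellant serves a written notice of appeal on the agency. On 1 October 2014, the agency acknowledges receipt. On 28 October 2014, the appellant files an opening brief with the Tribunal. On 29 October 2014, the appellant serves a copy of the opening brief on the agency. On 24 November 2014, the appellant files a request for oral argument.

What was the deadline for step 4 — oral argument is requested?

25 November 2014

The brief is served on the agency on 29 October 2014; the 20-day comment period therefore ends 18 November 2014, and step 4 runs from that date. 7 days after 18 November 2014 is 25 November 2014.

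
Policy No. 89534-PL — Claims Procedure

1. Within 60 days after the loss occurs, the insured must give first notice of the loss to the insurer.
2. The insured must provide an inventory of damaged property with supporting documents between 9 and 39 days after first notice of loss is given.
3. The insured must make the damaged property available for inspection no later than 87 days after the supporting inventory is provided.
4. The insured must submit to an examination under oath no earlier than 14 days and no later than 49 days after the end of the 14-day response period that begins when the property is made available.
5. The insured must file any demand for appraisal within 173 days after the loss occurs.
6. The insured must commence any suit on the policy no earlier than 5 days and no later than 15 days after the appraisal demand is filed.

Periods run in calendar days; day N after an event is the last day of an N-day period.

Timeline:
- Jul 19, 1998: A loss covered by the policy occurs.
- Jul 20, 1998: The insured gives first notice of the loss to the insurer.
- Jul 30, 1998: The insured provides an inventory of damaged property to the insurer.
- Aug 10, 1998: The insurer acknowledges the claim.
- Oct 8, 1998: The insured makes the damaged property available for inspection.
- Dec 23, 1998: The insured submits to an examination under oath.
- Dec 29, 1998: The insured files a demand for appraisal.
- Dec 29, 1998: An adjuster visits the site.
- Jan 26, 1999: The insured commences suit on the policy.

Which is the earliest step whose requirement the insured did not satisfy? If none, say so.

Step 4

(1) due by Jul 19, 1998 + 60 days = Sep 17, 1998; done Jul 20, 1998 — timely.
(2) the permitted window runs from Jul 20, 1998 + 9 = Jul 29, 1998 to Jul 20, 1998 + 39 = Aug 28, 1998; done Jul 30, 1998 — within the window.
(3) due by Jul 30, 1998 + 87 days = Oct 25, 1998; completed Oct 8, 1998, before the deadline.
(4) the permitted window runs from Oct 22, 1998 + 14 = Nov 5, 1998 to Oct 22, 1998 + 49 = Dec 10, 1998; Dec 23, 1998 is 13 days past the end of the window.
Later steps need not be reached.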